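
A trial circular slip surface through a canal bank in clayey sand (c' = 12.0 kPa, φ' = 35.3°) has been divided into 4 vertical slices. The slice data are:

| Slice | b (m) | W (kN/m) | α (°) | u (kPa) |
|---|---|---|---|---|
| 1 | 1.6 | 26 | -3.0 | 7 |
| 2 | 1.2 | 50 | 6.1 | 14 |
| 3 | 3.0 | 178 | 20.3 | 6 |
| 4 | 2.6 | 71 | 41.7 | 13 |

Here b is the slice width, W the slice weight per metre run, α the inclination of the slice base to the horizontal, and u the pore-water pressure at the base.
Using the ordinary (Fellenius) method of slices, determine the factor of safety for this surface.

Ordinary method of slices: FS = Σ[c'·Δl_i + (W_i cosα_i − u_i·Δl_i)·tanφ'] / Σ W_i sinα_i, with Δl_i = b_i / cosα_i.
Slice 1: Δl = 1.6/cos(-3.0°) = 1.602 m; N'_1 = 26·cos(-3.0°) − 7·1.602 = 14.7; c'Δl = 19.23; W sinα = -1.4
Slice 2: Δl = 1.2/cos6.1° = 1.207 m; N'_2 = 50·cos6.1° − 14·1.207 = 32.8; c'Δl = 14.48; W sinα = 5.3
Slice 3: Δl = 3.0/cos20.3° = 3.199 m; N'_3 = 178·cos20.3° − 6·3.199 = 147.8; c'Δl = 38.38; W sinα = 61.8
Slice 4: Δl = 2.6/cos41.7° = 3.482 m; N'_4 = 71·cos41.7° − 13·3.482 = 7.7; c'Δl = 41.79; W sinα = 47.2
Σc'Δl = 113.9 kN/m; ΣN' = 203.1 kN/m; ΣW sinα = 112.9 kN/m
Resisting = 113.9 + 203.1·tan35.3° = 113.9 + 143.8 = 257.7 kN/m
FS = 257.7 / 112.9 = 2.281

FS = 2.28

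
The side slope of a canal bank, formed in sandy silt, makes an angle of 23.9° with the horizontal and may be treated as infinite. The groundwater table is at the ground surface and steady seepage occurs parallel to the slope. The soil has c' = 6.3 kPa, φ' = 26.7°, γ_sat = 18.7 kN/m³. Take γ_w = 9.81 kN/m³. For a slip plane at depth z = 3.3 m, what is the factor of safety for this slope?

With seepage parallel to the slope and the water table at the surface, the effective normal stress on the slip plane uses the buoyant unit weight γ' = γ_sat − γ_w while the driving shear stress uses γ_sat:
FS = [c' + γ' z cos²β tanφ'] / [γ_sat z sinβ cosβ]
γ' = 18.7 − 9.81 = 8.89 kN/m³
Numerator = 6.3 + 8.89·3.3·cos²23.9°·tan26.7° = 6.3 + 8.89·3.3·0.8359·0.5029 = 18.633 kPa
Denominator = 18.7·3.3·sin23.9°·cos23.9° = 18.7·3.3·0.4051·0.9143 = 22.858 kPa
FS = 18.633 / 22.858 = 0.815

FS = 0.82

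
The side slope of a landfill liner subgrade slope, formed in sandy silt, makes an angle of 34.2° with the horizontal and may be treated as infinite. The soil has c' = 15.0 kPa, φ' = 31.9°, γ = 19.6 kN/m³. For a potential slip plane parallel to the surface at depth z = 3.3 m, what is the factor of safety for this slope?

FS = 1.41

For an infinite slope with a slip plane parallel to the surface (no pore pressure): FS = [c' + γz cos²β tanφ'] / [γz sinβ cosβ].
γz = 19.6·3.3 = 64.68 kN/m²
Numerator = 15.0 + 64.68·cos²34.2°·tan31.9° = 15.0 + 64.68·0.6841·0.6224 = 42.540 kPa
Denominator = 64.68·sin34.2°·cos34.2° = 64.68·0.5621·0.8271 = 30.069 kPa
FS = 42.540 / 30.069 = 1.415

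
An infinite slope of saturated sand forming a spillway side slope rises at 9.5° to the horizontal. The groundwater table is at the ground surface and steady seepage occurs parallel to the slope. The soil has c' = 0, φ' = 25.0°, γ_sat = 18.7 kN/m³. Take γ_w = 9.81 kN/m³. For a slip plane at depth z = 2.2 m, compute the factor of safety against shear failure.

FS = 1.32

With seepage parallel to the slope and the water table at the surface, the effective normal stress on the slip plane uses the buoyant unit weight γ' = γ_sat − γ_w while the driving shear stress uses γ_sat:
FS = [c' + γ' z cos²β tanφ'] / [γ_sat z sinβ cosβ]
(For c' = 0 this reduces to FS = (γ'/γ_sat)·tanφ'/tanβ.)
γ' = 18.7 − 9.81 = 8.89 kN/m³
Numerator = 0.0 + 8.89·2.2·cos²9.5°·tan25.0° = 0.0 + 8.89·2.2·0.9728·0.4663 = 8.872 kPa
Denominator = 18.7·2.2·sin9.5°·cos9.5° = 18.7·2.2·0.1650·0.9863 = 6.697 kPa
FS = 8.872 / 6.697 = 1.325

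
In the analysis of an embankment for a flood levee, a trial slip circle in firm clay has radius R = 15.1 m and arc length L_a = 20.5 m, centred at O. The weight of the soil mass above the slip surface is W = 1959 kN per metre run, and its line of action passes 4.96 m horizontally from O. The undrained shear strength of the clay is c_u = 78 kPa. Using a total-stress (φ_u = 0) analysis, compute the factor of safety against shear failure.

FS = 2.48

Taking moments about the centre O, the resisting moment is provided by the undrained shear strength acting along the arc:
M_R = c_u·L_a·R = 78·20.50·15.1 = 24144.9 kN·m/m
M_D = W·d = 1959·4.96 = 9716.6 kN·m/m
FS = M_R / M_D = 24144.9 / 9716.6 = 2.485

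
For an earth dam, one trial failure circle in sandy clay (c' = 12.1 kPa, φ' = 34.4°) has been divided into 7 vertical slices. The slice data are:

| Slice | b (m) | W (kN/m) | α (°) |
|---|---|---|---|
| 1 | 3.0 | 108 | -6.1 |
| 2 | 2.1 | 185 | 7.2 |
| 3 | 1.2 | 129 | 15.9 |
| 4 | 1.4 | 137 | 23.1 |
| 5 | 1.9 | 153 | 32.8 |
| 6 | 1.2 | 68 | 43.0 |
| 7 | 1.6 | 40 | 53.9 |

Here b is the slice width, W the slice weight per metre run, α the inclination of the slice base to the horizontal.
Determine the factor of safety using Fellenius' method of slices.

FS = 2.61

Ordinary method of slices: FS = Σ[c'·Δl_i + (W_i cosα_i)·tanφ'] / Σ W_i sinα_i, with Δl_i = b_i / cosα_i.
Slice 1: Δl = 3.0/cos(-6.1°) = 3.017 m; N'_1 = 108·cos(-6.1°) = 107.4; c'Δl = 36.51; W sinα = -11.5
Slice 2: Δl = 2.1/cos7.2° = 2.117 m; N'_2 = 185·cos7.2° = 183.5; c'Δl = 25.61; W sinα = 23.2
Slice 3: Δl = 1.2/cos15.9° = 1.248 m; N'_3 = 129·cos15.9° = 124.1; c'Δl = 15.10; W sinα = 35.3
Slice 4: Δl = 1.4/cos23.1° = 1.522 m; N'_4 = 137·cos23.1° = 126.0; c'Δl = 18.42; W sinα = 53.8
Slice 5: Δl = 1.9/cos32.8° = 2.260 m; N'_5 = 153·cos32.8° = 128.6; c'Δl = 27.35; W sinα = 82.9
Slice 6: Δl = 1.2/cos43.0° = 1.641 m; N'_6 = 68·cos43.0° = 49.7; c'Δl = 19.85; W sinα = 46.4
Slice 7: Δl = 1.6/cos53.9° = 2.716 m; N'_7 = 40·cos53.9° = 23.6; c'Δl = 32.86; W sinα = 32.3
Σc'Δl = 175.7 kN/m; ΣN' = 742.9 kN/m; ΣW sinα = 262.4 kN/m
Resisting = 175.7 + 742.9·tan34.4° = 175.7 + 508.7 = 684.4 kN/m
FS = 684.4 / 262.4 = 2.608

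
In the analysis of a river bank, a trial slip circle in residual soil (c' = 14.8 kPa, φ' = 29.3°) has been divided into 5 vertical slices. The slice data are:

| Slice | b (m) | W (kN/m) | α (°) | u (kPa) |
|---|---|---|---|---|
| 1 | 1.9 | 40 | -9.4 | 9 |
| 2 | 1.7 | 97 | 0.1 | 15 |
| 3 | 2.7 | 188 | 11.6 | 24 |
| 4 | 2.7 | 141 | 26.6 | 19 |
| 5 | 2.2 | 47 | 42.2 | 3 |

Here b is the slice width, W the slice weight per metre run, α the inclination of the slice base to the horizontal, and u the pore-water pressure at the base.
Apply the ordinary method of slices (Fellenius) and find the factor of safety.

FS = 2.81

Ordinary method of slices: FS = Σ[c'·Δl_i + (W_i cosα_i − u_i·Δl_i)·tanφ'] / Σ W_i sinα_i, with Δl_i = b_i / cosα_i.
Slice 1: Δl = 1.9/cos(-9.4°) = 1.926 m; N'_1 = 40·cos(-9.4°) − 9·1.926 = 22.1; c'Δl = 28.50; W sinα = -6.5
Slice 2: Δl = 1.7/cos0.1° = 1.700 m; N'_2 = 97·cos0.1° − 15·1.700 = 71.5; c'Δl = 25.16; W sinα = 0.2
Slice 3: Δl = 2.7/cos11.6° = 2.756 m; N'_3 = 188·cos11.6° − 24·2.756 = 118.0; c'Δl = 40.79; W sinα = 37.8
Slice 4: Δl = 2.7/cos26.6° = 3.020 m; N'_4 = 141·cos26.6° − 19·3.020 = 68.7; c'Δl = 44.69; W sinα = 63.1
Slice 5: Δl = 2.2/cos42.2° = 2.970 m; N'_5 = 47·cos42.2° − 3·2.970 = 25.9; c'Δl = 43.95; W sinα = 31.6
Σc'Δl = 183.1 kN/m; ΣN' = 306.3 kN/m; ΣW sinα = 126.1 kN/m
Resisting = 183.1 + 306.3·tan29.3° = 183.1 + 171.9 = 355.0 kN/m
FS = 355.0 / 126.1 = 2.814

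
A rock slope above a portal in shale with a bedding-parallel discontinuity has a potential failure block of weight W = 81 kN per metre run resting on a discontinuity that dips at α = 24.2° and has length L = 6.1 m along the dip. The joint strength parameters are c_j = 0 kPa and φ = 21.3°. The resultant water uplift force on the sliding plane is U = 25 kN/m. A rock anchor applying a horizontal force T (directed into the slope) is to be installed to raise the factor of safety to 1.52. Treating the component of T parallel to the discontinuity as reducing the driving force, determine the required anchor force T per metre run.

T = 20 kN/m

Resolving forces along and normal to the sliding plane, with the horizontal anchor force T adding T·sinα to the effective normal force and T·cosα acting up the plane against the driving force:
FS = [c_jL + (W cosα − U + T sinα) tanφ] / [W sinα − T cosα]
Without the anchor: N' = 48.9 kN/m, driving T_d = 33.2 kN/m, resisting R = 0·6.1 + 48.9·tan21.3° = 19.1 kN/m, FS = 0.57.
Setting FS = 1.52 and solving for T:
1.52·(33.2 − T cos24.2°) = 19.1 + T sin24.2°·tan21.3°
T·(sin24.2°·tan21.3° + 1.52·cos24.2°) = 1.52·33.2 − 19.1
T·(0.4099·0.3899 + 1.52·0.9121) = 50.5 − 19.1 = 31.4
T·1.5462 = 31.4
T = 20.3 kN/m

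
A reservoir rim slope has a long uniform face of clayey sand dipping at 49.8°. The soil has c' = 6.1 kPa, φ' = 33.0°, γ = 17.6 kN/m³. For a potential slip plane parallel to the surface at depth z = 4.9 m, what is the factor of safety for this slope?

FS = 0.69

For an infinite slope with a slip plane parallel to the surface (no pore pressure): FS = [c' + γz cos²β tanφ'] / [γz sinβ cosβ].
γz = 17.6·4.9 = 86.24 kN/m²
Numerator = 6.1 + 86.24·cos²49.8°·tan33.0° = 6.1 + 86.24·0.4166·0.6494 = 29.433 kPa
Denominator = 86.24·sin49.8°·cos49.8° = 86.24·0.7638·0.6455 = 42.516 kPa
FS = 29.433 / 42.516 = 0.692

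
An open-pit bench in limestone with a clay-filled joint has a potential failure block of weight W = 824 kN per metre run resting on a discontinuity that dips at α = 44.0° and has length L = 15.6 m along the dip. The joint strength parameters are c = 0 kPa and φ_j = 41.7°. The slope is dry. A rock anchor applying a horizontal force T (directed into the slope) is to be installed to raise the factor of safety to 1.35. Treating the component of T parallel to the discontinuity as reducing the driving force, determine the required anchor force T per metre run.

Resolving forces along and normal to the sliding plane, with the horizontal anchor force T adding T·sinα to the effective normal force and T·cosα acting up the plane against the driving force:
FS = [cL + (W cosα + T sinα) tanφ_j] / [W sinα − T cosα]
Without the anchor: N' = 592.7 kN/m, driving T_d = 572.4 kN/m, resisting R = 0·15.6 + 592.7·tan41.7° = 528.1 kN/m, FS = 0.92.
Setting FS = 1.35 and solving for T:
1.35·(572.4 − T cos44.0°) = 528.1 + T sin44.0°·tan41.7°
T·(sin44.0°·tan41.7° + 1.35·cos44.0°) = 1.35·572.4 − 528.1
T·(0.6947·0.8910 + 1.35·0.7193) = 772.7 − 528.1 = 244.6
T·1.5900 = 244.6
T = 153.9 kN/m

T = 154 kN/m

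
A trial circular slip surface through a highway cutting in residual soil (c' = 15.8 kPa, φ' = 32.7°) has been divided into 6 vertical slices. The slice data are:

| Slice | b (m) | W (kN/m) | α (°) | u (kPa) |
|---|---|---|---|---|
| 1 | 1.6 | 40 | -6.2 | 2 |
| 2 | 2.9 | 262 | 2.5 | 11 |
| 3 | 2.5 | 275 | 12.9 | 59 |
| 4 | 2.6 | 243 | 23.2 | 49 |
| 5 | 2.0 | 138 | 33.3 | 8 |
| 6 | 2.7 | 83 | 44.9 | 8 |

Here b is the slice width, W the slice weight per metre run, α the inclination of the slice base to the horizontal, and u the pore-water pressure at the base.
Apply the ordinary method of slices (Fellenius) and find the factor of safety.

Ordinary method of slices: FS = Σ[c'·Δl_i + (W_i cosα_i − u_i·Δl_i)·tanφ'] / Σ W_i sinα_i, with Δl_i = b_i / cosα_i.
Slice 1: Δl = 1.6/cos(-6.2°) = 1.609 m; N'_1 = 40·cos(-6.2°) − 2·1.609 = 36.5; c'Δl = 25.43; W sinα = -4.3
Slice 2: Δl = 2.9/cos2.5° = 2.903 m; N'_2 = 262·cos2.5° − 11·2.903 = 229.8; c'Δl = 45.86; W sinα = 11.4
Slice 3: Δl = 2.5/cos12.9° = 2.565 m; N'_3 = 275·cos12.9° − 59·2.565 = 116.7; c'Δl = 40.52; W sinα = 61.4
Slice 4: Δl = 2.6/cos23.2° = 2.829 m; N'_4 = 243·cos23.2° − 49·2.829 = 84.7; c'Δl = 44.69; W sinα = 95.7
Slice 5: Δl = 2.0/cos33.3° = 2.393 m; N'_5 = 138·cos33.3° − 8·2.393 = 96.2; c'Δl = 37.81; W sinα = 75.8
Slice 6: Δl = 2.7/cos44.9° = 3.812 m; N'_6 = 83·cos44.9° − 8·3.812 = 28.3; c'Δl = 60.23; W sinα = 58.6
Σc'Δl = 254.5 kN/m; ΣN' = 592.3 kN/m; ΣW sinα = 298.6 kN/m
Resisting = 254.5 + 592.3·tan32.7° = 254.5 + 380.3 = 634.8 kN/m
FS = 634.8 / 298.6 = 2.126

FS = 2.13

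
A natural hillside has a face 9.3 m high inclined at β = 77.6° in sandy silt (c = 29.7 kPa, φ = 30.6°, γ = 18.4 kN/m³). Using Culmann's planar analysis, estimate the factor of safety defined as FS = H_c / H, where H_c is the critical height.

H_c = (4c/γ) · sinβ cosφ / [1 − cos(β − φ)]
    = (4·29.7/18.4) · sin77.6°·cos30.6° / [1 − cos47.0°]
    = 6.457 · 0.8407 / 0.3180 = 17.07 m
FS = H_c / H = 17.07 / 9.3 = 1.835

FS = 1.84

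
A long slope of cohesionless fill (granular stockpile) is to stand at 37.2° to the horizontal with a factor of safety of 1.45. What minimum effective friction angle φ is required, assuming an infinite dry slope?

φ = 47.7°

FS = tanφ/tanβ ⇒ tanφ = FS · tanβ = 1.45 · tan37.2° = 1.1006
φ = arctan(1.1006) = 47.74°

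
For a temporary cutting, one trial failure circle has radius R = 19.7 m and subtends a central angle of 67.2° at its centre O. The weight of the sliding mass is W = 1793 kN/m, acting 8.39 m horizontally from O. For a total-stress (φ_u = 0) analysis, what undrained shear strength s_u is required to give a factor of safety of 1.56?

FS = s_u·L_a·R / (W·d), so s_u = FS·W·d / (L_a·R).
Arc length L_a = R·θ = 19.7·(67.2°·π/180) = 19.7·1.1729 = 23.11 m
s_u = 1.56·1793·8.39 / (23.11·19.7) = 23467.5 / 455.18 = 51.56 kPa

s_u = 51.6 kPa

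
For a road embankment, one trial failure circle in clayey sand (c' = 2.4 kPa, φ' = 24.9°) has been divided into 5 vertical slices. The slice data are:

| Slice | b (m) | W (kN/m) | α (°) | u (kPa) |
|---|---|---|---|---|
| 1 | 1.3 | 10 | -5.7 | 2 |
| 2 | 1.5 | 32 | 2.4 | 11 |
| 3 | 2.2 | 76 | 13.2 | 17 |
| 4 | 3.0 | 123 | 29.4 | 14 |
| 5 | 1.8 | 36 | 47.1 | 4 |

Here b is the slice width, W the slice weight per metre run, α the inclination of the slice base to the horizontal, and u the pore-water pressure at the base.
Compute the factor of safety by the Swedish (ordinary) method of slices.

Ordinary method of slices: FS = Σ[c'·Δl_i + (W_i cosα_i − u_i·Δl_i)·tanφ'] / Σ W_i sinα_i, with Δl_i = b_i / cosα_i.
Slice 1: Δl = 1.3/cos(-5.7°) = 1.306 m; N'_1 = 10·cos(-5.7°) − 2·1.306 = 7.3; c'Δl = 3.14; W sinα = -1.0
Slice 2: Δl = 1.5/cos2.4° = 1.501 m; N'_2 = 32·cos2.4° − 11·1.501 = 15.5; c'Δl = 3.60; W sinα = 1.3
Slice 3: Δl = 2.2/cos13.2° = 2.260 m; N'_3 = 76·cos13.2° − 17·2.260 = 35.6; c'Δl = 5.42; W sinα = 17.4
Slice 4: Δl = 3.0/cos29.4° = 3.443 m; N'_4 = 123·cos29.4° − 14·3.443 = 59.0; c'Δl = 8.26; W sinα = 60.4
Slice 5: Δl = 1.8/cos47.1° = 2.644 m; N'_5 = 36·cos47.1° − 4·2.644 = 13.9; c'Δl = 6.35; W sinα = 26.4
Σc'Δl = 26.8 kN/m; ΣN' = 131.3 kN/m; ΣW sinα = 104.5 kN/m
Resisting = 26.8 + 131.3·tan24.9° = 26.8 + 60.9 = 87.7 kN/m
FS = 87.7 / 104.5 = 0.840

FS = 0.84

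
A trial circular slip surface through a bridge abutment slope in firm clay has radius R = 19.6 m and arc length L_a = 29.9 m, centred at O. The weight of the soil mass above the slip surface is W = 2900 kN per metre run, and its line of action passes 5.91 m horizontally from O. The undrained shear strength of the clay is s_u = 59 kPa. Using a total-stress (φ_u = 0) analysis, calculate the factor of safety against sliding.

FS = 2.02

Taking moments about the centre O, the resisting moment is provided by the undrained shear strength acting along the arc:
M_R = s_u·L_a·R = 59·29.90·19.6 = 34576.4 kN·m/m
M_D = W·d = 2900·5.91 = 17139.0 kN·m/m
FS = M_R / M_D = 34576.4 / 17139.0 = 2.017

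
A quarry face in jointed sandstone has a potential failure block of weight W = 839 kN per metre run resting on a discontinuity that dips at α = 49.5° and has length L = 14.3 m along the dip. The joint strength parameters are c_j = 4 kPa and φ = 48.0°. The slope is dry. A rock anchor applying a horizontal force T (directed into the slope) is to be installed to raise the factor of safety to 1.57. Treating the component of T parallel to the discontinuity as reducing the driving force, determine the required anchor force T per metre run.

T = 182 kN/m

Resolving forces along and normal to the sliding plane, with the horizontal anchor force T adding T·sinα to the effective normal force and T·cosα acting up the plane against the driving force:
FS = [c_jL + (W cosα + T sinα) tanφ] / [W sinα − T cosα]
Without the anchor: N' = 544.9 kN/m, driving T_d = 638.0 kN/m, resisting R = 4·14.3 + 544.9·tan48.0° = 662.4 kN/m, FS = 1.04.
Setting FS = 1.57 and solving for T:
1.57·(638.0 − T cos49.5°) = 662.4 + T sin49.5°·tan48.0°
T·(sin49.5°·tan48.0° + 1.57·cos49.5°) = 1.57·638.0 − 662.4
T·(0.7604·1.1106 + 1.57·0.6494) = 1001.6 − 662.4 = 339.3
T·1.8641 = 339.3
T = 182.0 kN/m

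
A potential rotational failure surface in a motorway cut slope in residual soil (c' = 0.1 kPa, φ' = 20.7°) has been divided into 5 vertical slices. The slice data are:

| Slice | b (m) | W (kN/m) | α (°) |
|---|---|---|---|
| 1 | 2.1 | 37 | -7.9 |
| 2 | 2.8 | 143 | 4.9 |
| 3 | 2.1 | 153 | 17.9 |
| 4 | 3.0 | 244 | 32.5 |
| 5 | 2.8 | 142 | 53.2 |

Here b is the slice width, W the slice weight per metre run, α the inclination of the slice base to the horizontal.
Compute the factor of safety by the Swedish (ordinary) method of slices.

FS = 0.78

Ordinary method of slices: FS = Σ[c'·Δl_i + (W_i cosα_i)·tanφ'] / Σ W_i sinα_i, with Δl_i = b_i / cosα_i.
Slice 1: Δl = 2.1/cos(-7.9°) = 2.120 m; N'_1 = 37·cos(-7.9°) = 36.6; c'Δl = 0.21; W sinα = -5.1
Slice 2: Δl = 2.8/cos4.9° = 2.810 m; N'_2 = 143·cos4.9° = 142.5; c'Δl = 0.28; W sinα = 12.2
Slice 3: Δl = 2.1/cos17.9° = 2.207 m; N'_3 = 153·cos17.9° = 145.6; c'Δl = 0.22; W sinα = 47.0
Slice 4: Δl = 3.0/cos32.5° = 3.557 m; N'_4 = 244·cos32.5° = 205.8; c'Δl = 0.36; W sinα = 131.1
Slice 5: Δl = 2.8/cos53.2° = 4.674 m; N'_5 = 142·cos53.2° = 85.1; c'Δl = 0.47; W sinα = 113.7
Σc'Δl = 1.5 kN/m; ΣN' = 615.6 kN/m; ΣW sinα = 299.0 kN/m
Resisting = 1.5 + 615.6·tan20.7° = 1.5 + 232.6 = 234.1 kN/m
FS = 234.1 / 299.0 = 0.783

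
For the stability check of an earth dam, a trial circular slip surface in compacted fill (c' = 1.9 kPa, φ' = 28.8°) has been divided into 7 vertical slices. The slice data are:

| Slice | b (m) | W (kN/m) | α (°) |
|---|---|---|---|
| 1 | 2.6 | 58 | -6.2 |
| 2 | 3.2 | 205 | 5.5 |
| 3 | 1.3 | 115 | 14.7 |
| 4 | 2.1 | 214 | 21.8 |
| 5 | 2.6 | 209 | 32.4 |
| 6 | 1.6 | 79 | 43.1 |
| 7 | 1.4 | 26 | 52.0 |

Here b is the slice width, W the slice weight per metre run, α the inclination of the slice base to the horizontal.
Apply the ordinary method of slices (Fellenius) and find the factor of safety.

FS = 1.57

Ordinary method of slices: FS = Σ[c'·Δl_i + (W_i cosα_i)·tanφ'] / Σ W_i sinα_i, with Δl_i = b_i / cosα_i.
Slice 1: Δl = 2.6/cos(-6.2°) = 2.615 m; N'_1 = 58·cos(-6.2°) = 57.7; c'Δl = 4.97; W sinα = -6.3
Slice 2: Δl = 3.2/cos5.5° = 3.215 m; N'_2 = 205·cos5.5° = 204.1; c'Δl = 6.11; W sinα = 19.6
Slice 3: Δl = 1.3/cos14.7° = 1.344 m; N'_3 = 115·cos14.7° = 111.2; c'Δl = 2.55; W sinα = 29.2
Slice 4: Δl = 2.1/cos21.8° = 2.262 m; N'_4 = 214·cos21.8° = 198.7; c'Δl = 4.30; W sinα = 79.5
Slice 5: Δl = 2.6/cos32.4° = 3.079 m; N'_5 = 209·cos32.4° = 176.5; c'Δl = 5.85; W sinα = 112.0
Slice 6: Δl = 1.6/cos43.1° = 2.191 m; N'_6 = 79·cos43.1° = 57.7; c'Δl = 4.16; W sinα = 54.0
Slice 7: Δl = 1.4/cos52.0° = 2.274 m; N'_7 = 26·cos52.0° = 16.0; c'Δl = 4.32; W sinα = 20.5
Σc'Δl = 32.3 kN/m; ΣN' = 821.8 kN/m; ΣW sinα = 308.5 kN/m
Resisting = 32.3 + 821.8·tan28.8° = 32.3 + 451.8 = 484.1 kN/m
FS = 484.1 / 308.5 = 1.569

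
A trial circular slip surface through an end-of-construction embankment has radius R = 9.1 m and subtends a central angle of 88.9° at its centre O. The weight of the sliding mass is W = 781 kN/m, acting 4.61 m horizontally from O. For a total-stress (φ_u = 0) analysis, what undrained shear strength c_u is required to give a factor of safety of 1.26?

FS = c_u·L_a·R / (W·d), so c_u = FS·W·d / (L_a·R).
Arc length L_a = R·θ = 9.1·(88.9°·π/180) = 9.1·1.5516 = 14.12 m
c_u = 1.26·781·4.61 / (14.12·9.1) = 4536.5 / 128.49 = 35.31 kPa

c_u = 35.3 kPa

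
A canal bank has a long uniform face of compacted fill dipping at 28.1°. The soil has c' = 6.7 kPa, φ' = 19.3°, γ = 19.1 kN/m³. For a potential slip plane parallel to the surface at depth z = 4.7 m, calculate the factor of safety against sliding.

For an infinite slope with a slip plane parallel to the surface (no pore pressure): FS = [c' + γz cos²β tanφ'] / [γz sinβ cosβ].
γz = 19.1·4.7 = 89.77 kN/m²
Numerator = 6.7 + 89.77·cos²28.1°·tan19.3° = 6.7 + 89.77·0.7781·0.3502 = 31.163 kPa
Denominator = 89.77·sin28.1°·cos28.1° = 89.77·0.4710·0.8821 = 37.299 kPa
FS = 31.163 / 37.299 = 0.835

FS = 0.84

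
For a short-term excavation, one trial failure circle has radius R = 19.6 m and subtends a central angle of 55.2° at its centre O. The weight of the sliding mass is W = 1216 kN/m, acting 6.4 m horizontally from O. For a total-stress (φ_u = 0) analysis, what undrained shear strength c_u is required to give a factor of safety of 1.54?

FS = c_u·L_a·R / (W·d), so c_u = FS·W·d / (L_a·R).
Arc length L_a = R·θ = 19.6·(55.2°·π/180) = 19.6·0.9634 = 18.88 m
c_u = 1.54·1216·6.4 / (18.88·19.6) = 11984.9 / 370.11 = 32.38 kPa

c_u = 32.4 kPa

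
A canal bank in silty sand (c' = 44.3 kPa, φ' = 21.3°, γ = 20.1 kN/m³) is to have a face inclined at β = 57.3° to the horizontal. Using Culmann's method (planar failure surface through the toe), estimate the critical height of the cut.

Culmann's analysis gives the critical failure plane at α_cr = (β + φ')/2 = (57.3 + 21.3)/2 = 39.3°, and the critical height
H_c = (4c'/γ) · sinβ cosφ' / [1 − cos(β − φ')]
    = (4·44.3/20.1) · sin57.3°·cos21.3° / [1 − cos(36.0°)]
    = 8.816 · 0.8415·0.9317 / [1 − 0.8090]
    = 8.816 · 0.7840 / 0.1910
    = 36.19 m

H_c = 36.19 m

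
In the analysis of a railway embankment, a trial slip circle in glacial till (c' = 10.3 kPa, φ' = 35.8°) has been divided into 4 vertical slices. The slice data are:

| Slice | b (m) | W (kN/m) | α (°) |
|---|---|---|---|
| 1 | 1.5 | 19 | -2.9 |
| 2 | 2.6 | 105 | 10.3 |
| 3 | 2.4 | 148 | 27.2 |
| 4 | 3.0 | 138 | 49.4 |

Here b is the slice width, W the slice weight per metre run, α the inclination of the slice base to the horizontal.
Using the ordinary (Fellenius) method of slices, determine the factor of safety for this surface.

Ordinary method of slices: FS = Σ[c'·Δl_i + (W_i cosα_i)·tanφ'] / Σ W_i sinα_i, with Δl_i = b_i / cosα_i.
Slice 1: Δl = 1.5/cos(-2.9°) = 1.502 m; N'_1 = 19·cos(-2.9°) = 19.0; c'Δl = 15.47; W sinα = -1.0
Slice 2: Δl = 2.6/cos10.3° = 2.643 m; N'_2 = 105·cos10.3° = 103.3; c'Δl = 27.22; W sinα = 18.8
Slice 3: Δl = 2.4/cos27.2° = 2.698 m; N'_3 = 148·cos27.2° = 131.6; c'Δl = 27.79; W sinα = 67.7
Slice 4: Δl = 3.0/cos49.4° = 4.610 m; N'_4 = 138·cos49.4° = 89.8; c'Δl = 47.48; W sinα = 104.8
Σc'Δl = 118.0 kN/m; ΣN' = 343.7 kN/m; ΣW sinα = 190.2 kN/m
Resisting = 118.0 + 343.7·tan35.8° = 118.0 + 247.9 = 365.9 kN/m
FS = 365.9 / 190.2 = 1.923

FS = 1.92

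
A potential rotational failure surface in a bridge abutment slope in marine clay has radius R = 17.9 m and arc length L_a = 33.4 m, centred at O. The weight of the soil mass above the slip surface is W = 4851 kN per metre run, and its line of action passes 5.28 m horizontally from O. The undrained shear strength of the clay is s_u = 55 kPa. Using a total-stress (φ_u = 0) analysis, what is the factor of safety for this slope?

Taking moments about the centre O, the resisting moment is provided by the undrained shear strength acting along the arc:
M_R = s_u·L_a·R = 55·33.40·17.9 = 32882.3 kN·m/m
M_D = W·d = 4851·5.28 = 25613.3 kN·m/m
FS = M_R / M_D = 32882.3 / 25613.3 = 1.284

FS = 1.28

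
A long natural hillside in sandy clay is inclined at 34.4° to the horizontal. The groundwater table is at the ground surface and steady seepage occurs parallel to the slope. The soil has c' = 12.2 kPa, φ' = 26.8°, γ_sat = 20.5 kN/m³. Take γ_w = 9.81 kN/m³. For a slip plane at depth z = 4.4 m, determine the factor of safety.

With seepage parallel to the slope and the water table at the surface, the effective normal stress on the slip plane uses the buoyant unit weight γ' = γ_sat − γ_w while the driving shear stress uses γ_sat:
FS = [c' + γ' z cos²β tanφ'] / [γ_sat z sinβ cosβ]
γ' = 20.5 − 9.81 = 10.69 kN/m³
Numerator = 12.2 + 10.69·4.4·cos²34.4°·tan26.8° = 12.2 + 10.69·4.4·0.6808·0.5051 = 28.376 kPa
Denominator = 20.5·4.4·sin34.4°·cos34.4° = 20.5·4.4·0.5650·0.8251 = 42.048 kPa
FS = 28.376 / 42.048 = 0.675

FS = 0.67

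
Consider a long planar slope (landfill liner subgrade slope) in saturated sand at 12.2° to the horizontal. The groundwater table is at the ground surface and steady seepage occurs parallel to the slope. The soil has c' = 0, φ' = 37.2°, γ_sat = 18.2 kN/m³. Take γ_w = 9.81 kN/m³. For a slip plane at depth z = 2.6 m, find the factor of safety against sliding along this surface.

FS = 1.62

With seepage parallel to the slope and the water table at the surface, the effective normal stress on the slip plane uses the buoyant unit weight γ' = γ_sat − γ_w while the driving shear stress uses γ_sat:
FS = [c' + γ' z cos²β tanφ'] / [γ_sat z sinβ cosβ]
(For c' = 0 this reduces to FS = (γ'/γ_sat)·tanφ'/tanβ.)
γ' = 18.2 − 9.81 = 8.39 kN/m³
Numerator = 0.0 + 8.39·2.6·cos²12.2°·tan37.2° = 0.0 + 8.39·2.6·0.9553·0.7590 = 15.818 kPa
Denominator = 18.2·2.6·sin12.2°·cos12.2° = 18.2·2.6·0.2113·0.9774 = 9.774 kPa
FS = 15.818 / 9.774 = 1.618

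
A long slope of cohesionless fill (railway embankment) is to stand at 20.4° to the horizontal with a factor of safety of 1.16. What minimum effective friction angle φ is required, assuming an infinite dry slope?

FS = tanφ/tanβ ⇒ tanφ = FS · tanβ = 1.16 · tan20.4° = 0.4314
φ = arctan(0.4314) = 23.34°

φ = 23.3°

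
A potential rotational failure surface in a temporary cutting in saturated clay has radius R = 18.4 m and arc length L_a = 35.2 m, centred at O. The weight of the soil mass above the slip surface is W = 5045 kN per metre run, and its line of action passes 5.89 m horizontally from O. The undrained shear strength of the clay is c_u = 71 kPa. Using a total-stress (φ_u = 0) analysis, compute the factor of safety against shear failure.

FS = 1.55

Taking moments about the centre O, the resisting moment is provided by the undrained shear strength acting along the arc:
M_R = c_u·L_a·R = 71·35.20·18.4 = 45985.3 kN·m/m
M_D = W·d = 5045·5.89 = 29715.0 kN·m/m
FS = M_R / M_D = 45985.3 / 29715.0 = 1.548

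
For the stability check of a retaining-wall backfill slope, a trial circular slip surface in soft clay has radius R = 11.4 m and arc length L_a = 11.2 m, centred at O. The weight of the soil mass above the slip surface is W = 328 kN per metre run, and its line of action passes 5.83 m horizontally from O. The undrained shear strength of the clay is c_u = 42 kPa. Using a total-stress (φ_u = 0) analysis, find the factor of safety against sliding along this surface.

Taking moments about the centre O, the resisting moment is provided by the undrained shear strength acting along the arc:
M_R = c_u·L_a·R = 42·11.20·11.4 = 5362.6 kN·m/m
M_D = W·d = 328·5.83 = 1912.2 kN·m/m
FS = M_R / M_D = 5362.6 / 1912.2 = 2.804

FS = 2.80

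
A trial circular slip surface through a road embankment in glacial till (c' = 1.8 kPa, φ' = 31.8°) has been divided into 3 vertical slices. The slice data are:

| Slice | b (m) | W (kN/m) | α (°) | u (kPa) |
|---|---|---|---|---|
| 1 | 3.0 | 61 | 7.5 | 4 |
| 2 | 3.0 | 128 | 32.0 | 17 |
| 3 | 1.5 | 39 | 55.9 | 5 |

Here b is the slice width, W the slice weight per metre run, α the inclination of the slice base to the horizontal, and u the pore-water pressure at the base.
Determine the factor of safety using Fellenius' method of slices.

Ordinary method of slices: FS = Σ[c'·Δl_i + (W_i cosα_i − u_i·Δl_i)·tanφ'] / Σ W_i sinα_i, with Δl_i = b_i / cosα_i.
Slice 1: Δl = 3.0/cos7.5° = 3.026 m; N'_1 = 61·cos7.5° − 4·3.026 = 48.4; c'Δl = 5.45; W sinα = 8.0
Slice 2: Δl = 3.0/cos32.0° = 3.538 m; N'_2 = 128·cos32.0° − 17·3.538 = 48.4; c'Δl = 6.37; W sinα = 67.8
Slice 3: Δl = 1.5/cos55.9° = 2.676 m; N'_3 = 39·cos55.9° − 5·2.676 = 8.5; c'Δl = 4.82; W sinα = 32.3
Σc'Δl = 16.6 kN/m; ΣN' = 105.3 kN/m; ΣW sinα = 108.1 kN/m
Resisting = 16.6 + 105.3·tan31.8° = 16.6 + 65.3 = 81.9 kN/m
FS = 81.9 / 108.1 = 0.758

FS = 0.76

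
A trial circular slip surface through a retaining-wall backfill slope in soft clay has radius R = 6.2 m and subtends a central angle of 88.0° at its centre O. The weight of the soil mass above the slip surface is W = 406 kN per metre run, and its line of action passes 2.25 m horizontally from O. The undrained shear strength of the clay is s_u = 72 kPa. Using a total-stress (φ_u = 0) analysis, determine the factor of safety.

Taking moments about the centre O, the resisting moment is provided by the undrained shear strength acting along the arc:
Arc length L_a = R·θ = 6.2·(88.0°·π/180) = 6.2·1.5359 = 9.52 m
M_R = s_u·L_a·R = 72·9.52·6.2 = 4250.9 kN·m/m
M_D = W·d = 406·2.25 = 913.5 kN·m/m
FS = M_R / M_D = 4250.9 / 913.5 = 4.653

FS = 4.65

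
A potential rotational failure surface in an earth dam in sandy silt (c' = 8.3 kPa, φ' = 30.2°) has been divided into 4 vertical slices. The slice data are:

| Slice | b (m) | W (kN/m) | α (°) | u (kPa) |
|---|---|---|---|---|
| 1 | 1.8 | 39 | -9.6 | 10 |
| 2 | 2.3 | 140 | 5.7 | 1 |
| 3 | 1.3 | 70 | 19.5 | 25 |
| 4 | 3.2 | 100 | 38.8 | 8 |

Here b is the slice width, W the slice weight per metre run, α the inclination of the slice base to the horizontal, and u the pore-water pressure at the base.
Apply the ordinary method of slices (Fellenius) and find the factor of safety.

Ordinary method of slices: FS = Σ[c'·Δl_i + (W_i cosα_i − u_i·Δl_i)·tanφ'] / Σ W_i sinα_i, with Δl_i = b_i / cosα_i.
Slice 1: Δl = 1.8/cos(-9.6°) = 1.826 m; N'_1 = 39·cos(-9.6°) − 10·1.826 = 20.2; c'Δl = 15.15; W sinα = -6.5
Slice 2: Δl = 2.3/cos5.7° = 2.311 m; N'_2 = 140·cos5.7° − 1·2.311 = 137.0; c'Δl = 19.18; W sinα = 13.9
Slice 3: Δl = 1.3/cos19.5° = 1.379 m; N'_3 = 70·cos19.5° − 25·1.379 = 31.5; c'Δl = 11.45; W sinα = 23.4
Slice 4: Δl = 3.2/cos38.8° = 4.106 m; N'_4 = 100·cos38.8° − 8·4.106 = 45.1; c'Δl = 34.08; W sinα = 62.7
Σc'Δl = 79.9 kN/m; ΣN' = 233.8 kN/m; ΣW sinα = 93.4 kN/m
Resisting = 79.9 + 233.8·tan30.2° = 79.9 + 136.1 = 215.9 kN/m
FS = 215.9 / 93.4 = 2.311

FS = 2.31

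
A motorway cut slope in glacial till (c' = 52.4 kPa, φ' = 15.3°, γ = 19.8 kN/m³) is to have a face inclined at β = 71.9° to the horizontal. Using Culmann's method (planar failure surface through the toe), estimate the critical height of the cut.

Culmann's analysis gives the critical failure plane at α_cr = (β + φ')/2 = (71.9 + 15.3)/2 = 43.6°, and the critical height
H_c = (4c'/γ) · sinβ cosφ' / [1 − cos(β − φ')]
    = (4·52.4/19.8) · sin71.9°·cos15.3° / [1 − cos(56.6°)]
    = 10.586 · 0.9505·0.9646 / [1 − 0.5505]
    = 10.586 · 0.9168 / 0.4495
    = 21.59 m

H_c = 21.59 m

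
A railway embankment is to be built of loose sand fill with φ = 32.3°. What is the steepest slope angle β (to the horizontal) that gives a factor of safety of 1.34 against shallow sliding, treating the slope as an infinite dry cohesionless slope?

For an infinite dry cohesionless slope FS = tanφ/tanβ, so tanβ = tanφ / FS.
tanβ = tan32.3° / 1.34 = 0.6322 / 1.34 = 0.4718
β = arctan(0.4718) = 25.26°

β = 25.3°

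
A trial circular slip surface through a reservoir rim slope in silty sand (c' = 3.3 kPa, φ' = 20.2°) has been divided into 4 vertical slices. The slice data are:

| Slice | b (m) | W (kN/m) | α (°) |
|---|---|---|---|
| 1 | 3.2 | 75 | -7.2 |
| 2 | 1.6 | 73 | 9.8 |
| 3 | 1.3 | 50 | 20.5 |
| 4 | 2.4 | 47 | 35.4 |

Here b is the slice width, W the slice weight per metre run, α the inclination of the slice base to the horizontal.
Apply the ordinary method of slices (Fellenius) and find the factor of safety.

FS = 2.42

Ordinary method of slices: FS = Σ[c'·Δl_i + (W_i cosα_i)·tanφ'] / Σ W_i sinα_i, with Δl_i = b_i / cosα_i.
Slice 1: Δl = 3.2/cos(-7.2°) = 3.225 m; N'_1 = 75·cos(-7.2°) = 74.4; c'Δl = 10.64; W sinα = -9.4
Slice 2: Δl = 1.6/cos9.8° = 1.624 m; N'_2 = 73·cos9.8° = 71.9; c'Δl = 5.36; W sinα = 12.4
Slice 3: Δl = 1.3/cos20.5° = 1.388 m; N'_3 = 50·cos20.5° = 46.8; c'Δl = 4.58; W sinα = 17.5
Slice 4: Δl = 2.4/cos35.4° = 2.944 m; N'_4 = 47·cos35.4° = 38.3; c'Δl = 9.72; W sinα = 27.2
Σc'Δl = 30.3 kN/m; ΣN' = 231.5 kN/m; ΣW sinα = 47.8 kN/m
Resisting = 30.3 + 231.5·tan20.2° = 30.3 + 85.2 = 115.5 kN/m
FS = 115.5 / 47.8 = 2.418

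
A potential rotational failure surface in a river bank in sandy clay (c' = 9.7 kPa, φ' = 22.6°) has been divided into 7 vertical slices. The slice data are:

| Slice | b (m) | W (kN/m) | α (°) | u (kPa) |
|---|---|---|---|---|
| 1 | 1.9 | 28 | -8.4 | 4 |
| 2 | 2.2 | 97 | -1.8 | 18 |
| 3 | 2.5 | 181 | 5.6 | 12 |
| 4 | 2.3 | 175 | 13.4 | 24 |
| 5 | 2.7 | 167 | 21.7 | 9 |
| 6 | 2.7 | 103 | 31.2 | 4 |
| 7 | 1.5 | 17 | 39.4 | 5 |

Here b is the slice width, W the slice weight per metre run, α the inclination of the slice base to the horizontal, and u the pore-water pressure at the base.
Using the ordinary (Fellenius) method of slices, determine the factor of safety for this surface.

Ordinary method of slices: FS = Σ[c'·Δl_i + (W_i cosα_i − u_i·Δl_i)·tanφ'] / Σ W_i sinα_i, with Δl_i = b_i / cosα_i.
Slice 1: Δl = 1.9/cos(-8.4°) = 1.921 m; N'_1 = 28·cos(-8.4°) − 4·1.921 = 20.0; c'Δl = 18.63; W sinα = -4.1
Slice 2: Δl = 2.2/cos(-1.8°) = 2.201 m; N'_2 = 97·cos(-1.8°) − 18·2.201 = 57.3; c'Δl = 21.35; W sinα = -3.0
Slice 3: Δl = 2.5/cos5.6° = 2.512 m; N'_3 = 181·cos5.6° − 12·2.512 = 150.0; c'Δl = 24.37; W sinα = 17.7
Slice 4: Δl = 2.3/cos13.4° = 2.364 m; N'_4 = 175·cos13.4° − 24·2.364 = 113.5; c'Δl = 22.93; W sinα = 40.6
Slice 5: Δl = 2.7/cos21.7° = 2.906 m; N'_5 = 167·cos21.7° − 9·2.906 = 129.0; c'Δl = 28.19; W sinα = 61.7
Slice 6: Δl = 2.7/cos31.2° = 3.157 m; N'_6 = 103·cos31.2° − 4·3.157 = 75.5; c'Δl = 30.62; W sinα = 53.4
Slice 7: Δl = 1.5/cos39.4° = 1.941 m; N'_7 = 17·cos39.4° − 5·1.941 = 3.4; c'Δl = 18.83; W sinα = 10.8
Σc'Δl = 164.9 kN/m; ΣN' = 548.8 kN/m; ΣW sinα = 177.0 kN/m
Resisting = 164.9 + 548.8·tan22.6° = 164.9 + 228.4 = 393.3 kN/m
FS = 393.3 / 177.0 = 2.223

FS = 2.22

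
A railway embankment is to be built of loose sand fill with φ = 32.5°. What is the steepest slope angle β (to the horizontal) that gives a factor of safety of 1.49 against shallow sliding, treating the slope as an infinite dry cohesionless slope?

β = 23.1°

For an infinite dry cohesionless slope FS = tanφ/tanβ, so tanβ = tanφ / FS.
tanβ = tan32.5° / 1.49 = 0.6371 / 1.49 = 0.4276
β = arctan(0.4276) = 23.15°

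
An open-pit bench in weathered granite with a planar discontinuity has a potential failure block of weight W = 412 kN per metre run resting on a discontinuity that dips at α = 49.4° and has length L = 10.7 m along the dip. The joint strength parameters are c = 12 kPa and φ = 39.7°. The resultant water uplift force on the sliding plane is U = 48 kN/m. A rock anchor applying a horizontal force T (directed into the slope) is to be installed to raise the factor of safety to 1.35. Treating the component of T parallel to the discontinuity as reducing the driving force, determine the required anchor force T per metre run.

Resolving forces along and normal to the sliding plane, with the horizontal anchor force T adding T·sinα to the effective normal force and T·cosα acting up the plane against the driving force:
FS = [cL + (W cosα − U + T sinα) tanφ] / [W sinα − T cosα]
Without the anchor: N' = 220.1 kN/m, driving T_d = 312.8 kN/m, resisting R = 12·10.7 + 220.1·tan39.7° = 311.1 kN/m, FS = 0.99.
Setting FS = 1.35 and solving for T:
1.35·(312.8 − T cos49.4°) = 311.1 + T sin49.4°·tan39.7°
T·(sin49.4°·tan39.7° + 1.35·cos49.4°) = 1.35·312.8 − 311.1
T·(0.7593·0.8302 + 1.35·0.6508) = 422.3 − 311.1 = 111.2
T·1.5089 = 111.2
T = 73.7 kN/m

T = 74 kN/m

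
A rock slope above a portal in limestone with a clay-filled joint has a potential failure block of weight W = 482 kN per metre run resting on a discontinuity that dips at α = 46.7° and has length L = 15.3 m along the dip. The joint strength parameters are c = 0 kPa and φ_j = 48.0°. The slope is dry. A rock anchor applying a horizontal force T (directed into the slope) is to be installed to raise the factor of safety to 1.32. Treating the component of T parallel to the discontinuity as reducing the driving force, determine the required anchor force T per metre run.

Resolving forces along and normal to the sliding plane, with the horizontal anchor force T adding T·sinα to the effective normal force and T·cosα acting up the plane against the driving force:
FS = [cL + (W cosα + T sinα) tanφ_j] / [W sinα − T cosα]
Without the anchor: N' = 330.6 kN/m, driving T_d = 350.8 kN/m, resisting R = 0·15.3 + 330.6·tan48.0° = 367.1 kN/m, FS = 1.05.
Setting FS = 1.32 and solving for T:
1.32·(350.8 − T cos46.7°) = 367.1 + T sin46.7°·tan48.0°
T·(sin46.7°·tan48.0° + 1.32·cos46.7°) = 1.32·350.8 − 367.1
T·(0.7278·1.1106 + 1.32·0.6858) = 463.0 − 367.1 = 95.9
T·1.7136 = 95.9
T = 56.0 kN/m

T = 56 kN/m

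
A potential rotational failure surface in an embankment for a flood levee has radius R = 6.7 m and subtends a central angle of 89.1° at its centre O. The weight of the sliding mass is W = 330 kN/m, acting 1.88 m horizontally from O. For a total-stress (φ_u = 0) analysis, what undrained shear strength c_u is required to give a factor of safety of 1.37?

FS = c_u·L_a·R / (W·d), so c_u = FS·W·d / (L_a·R).
Arc length L_a = R·θ = 6.7·(89.1°·π/180) = 6.7·1.5551 = 10.42 m
c_u = 1.37·330·1.88 / (10.42·6.7) = 849.9 / 69.81 = 12.18 kPa

c_u = 12.2 kPa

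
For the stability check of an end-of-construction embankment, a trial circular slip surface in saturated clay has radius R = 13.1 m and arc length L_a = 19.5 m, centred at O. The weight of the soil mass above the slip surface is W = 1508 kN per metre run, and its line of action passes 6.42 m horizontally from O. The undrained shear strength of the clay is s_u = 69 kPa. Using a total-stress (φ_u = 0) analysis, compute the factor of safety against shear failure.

Taking moments about the centre O, the resisting moment is provided by the undrained shear strength acting along the arc:
M_R = s_u·L_a·R = 69·19.50·13.1 = 17626.0 kN·m/m
M_D = W·d = 1508·6.42 = 9681.4 kN·m/m
FS = M_R / M_D = 17626.0 / 9681.4 = 1.821

FS = 1.82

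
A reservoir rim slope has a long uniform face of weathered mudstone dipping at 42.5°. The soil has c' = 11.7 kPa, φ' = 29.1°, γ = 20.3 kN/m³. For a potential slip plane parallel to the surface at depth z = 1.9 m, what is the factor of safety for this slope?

For an infinite slope with a slip plane parallel to the surface (no pore pressure): FS = [c' + γz cos²β tanφ'] / [γz sinβ cosβ].
γz = 20.3·1.9 = 38.57 kN/m²
Numerator = 11.7 + 38.57·cos²42.5°·tan29.1° = 11.7 + 38.57·0.5436·0.5566 = 23.369 kPa
Denominator = 38.57·sin42.5°·cos42.5° = 38.57·0.6756·0.7373 = 19.212 kPa
FS = 23.369 / 19.212 = 1.216

FS = 1.22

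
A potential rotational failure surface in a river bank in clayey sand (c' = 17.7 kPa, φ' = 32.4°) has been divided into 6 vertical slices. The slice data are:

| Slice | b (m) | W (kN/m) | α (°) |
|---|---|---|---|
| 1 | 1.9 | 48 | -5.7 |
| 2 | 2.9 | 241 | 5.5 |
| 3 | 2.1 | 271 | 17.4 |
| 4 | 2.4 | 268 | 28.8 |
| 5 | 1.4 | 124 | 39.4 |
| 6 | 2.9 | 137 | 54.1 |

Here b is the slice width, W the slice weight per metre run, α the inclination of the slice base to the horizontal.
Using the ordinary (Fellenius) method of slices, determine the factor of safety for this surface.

Ordinary method of slices: FS = Σ[c'·Δl_i + (W_i cosα_i)·tanφ'] / Σ W_i sinα_i, with Δl_i = b_i / cosα_i.
Slice 1: Δl = 1.9/cos(-5.7°) = 1.909 m; N'_1 = 48·cos(-5.7°) = 47.8; c'Δl = 33.80; W sinα = -4.8
Slice 2: Δl = 2.9/cos5.5° = 2.913 m; N'_2 = 241·cos5.5° = 239.9; c'Δl = 51.57; W sinα = 23.1
Slice 3: Δl = 2.1/cos17.4° = 2.201 m; N'_3 = 271·cos17.4° = 258.6; c'Δl = 38.95; W sinα = 81.0
Slice 4: Δl = 2.4/cos28.8° = 2.739 m; N'_4 = 268·cos28.8° = 234.9; c'Δl = 48.48; W sinα = 129.1
Slice 5: Δl = 1.4/cos39.4° = 1.812 m; N'_5 = 124·cos39.4° = 95.8; c'Δl = 32.07; W sinα = 78.7
Slice 6: Δl = 2.9/cos54.1° = 4.946 m; N'_6 = 137·cos54.1° = 80.3; c'Δl = 87.54; W sinα = 111.0
Σc'Δl = 292.4 kN/m; ΣN' = 957.3 kN/m; ΣW sinα = 418.2 kN/m
Resisting = 292.4 + 957.3·tan32.4° = 292.4 + 607.5 = 899.9 kN/m
FS = 899.9 / 418.2 = 2.152

FS = 2.15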